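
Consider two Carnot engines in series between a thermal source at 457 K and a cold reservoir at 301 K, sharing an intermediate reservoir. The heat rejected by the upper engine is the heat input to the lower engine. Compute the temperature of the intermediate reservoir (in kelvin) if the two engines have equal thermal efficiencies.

T_m ≈ 370.9 K

Equal efficiencies require 1 − T_m/T_H = 1 − T_C/T_m, i.e. T_m/T_H = T_C/T_m, so T_m = √(T_H·T_C) = √(457.00 × 301.00) = 370.9 K.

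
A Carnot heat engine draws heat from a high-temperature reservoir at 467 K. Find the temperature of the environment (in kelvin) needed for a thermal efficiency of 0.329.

From η = 1 − T_C/T_H, T_C = T_H·(1 − η) = 467.00 × (1 − 0.329) = 313.4 K.

T_C ≈ 313.4 K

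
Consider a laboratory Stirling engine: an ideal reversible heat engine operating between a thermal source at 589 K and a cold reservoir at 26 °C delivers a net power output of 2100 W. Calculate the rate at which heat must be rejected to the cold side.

Q̇_C ≈ 2167 W

T_C = 26 °C → 26 + 273.15 = 299.15 K.
For a reversible engine, η = 1 − T_C/T_H = 1 − 299.15/589.00 = 0.4921.
Since Q_C/Q_H = T_C/T_H and Q_H = W/η, Q_C = W·T_C/(T_H − T_C) = 2100 × 299.15/289.85 = 2167 W.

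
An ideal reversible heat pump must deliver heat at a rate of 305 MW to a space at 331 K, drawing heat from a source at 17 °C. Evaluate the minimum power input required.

T_C = 17 °C → 17 + 273.15 = 290.15 K.
The Carnot heat-pump COP is COP_HP = T_H/(T_H − T_C) = 331.00/40.85 = 8.1028.
W = Q_H/COP_HP = 305/8.1028 = 37.6 MW.

Ẇ_in ≈ 37.6 MW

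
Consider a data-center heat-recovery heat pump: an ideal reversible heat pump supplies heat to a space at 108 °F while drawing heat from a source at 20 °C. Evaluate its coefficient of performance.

COP_HP ≈ 14.19

T_H = 108 °F → (108 − 32) × 5/9 = 42.22 °C = 315.37 K.
T_C = 20 °C → 20 + 273.15 = 293.15 K.
Reversible heating COP: COP_HP = T_H/(T_H − T_C) = 315.37/(315.37 − 293.15) = 14.19.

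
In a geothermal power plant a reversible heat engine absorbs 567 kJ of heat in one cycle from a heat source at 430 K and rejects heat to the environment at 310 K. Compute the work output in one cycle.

W ≈ 158 kJ

Since the cycle is reversible, η = 1 − T_C/T_H = 1 − 310.00/430.00 = 0.2791.
W = η·Q_H = 0.2791 × 567 = 158 kJ.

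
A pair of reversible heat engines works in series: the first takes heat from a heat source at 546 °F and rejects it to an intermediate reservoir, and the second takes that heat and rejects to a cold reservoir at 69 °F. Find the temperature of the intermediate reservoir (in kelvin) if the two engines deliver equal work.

T_H = 546 °F → (546 − 32) × 5/9 = 285.56 °C = 558.71 K.
T_C = 69 °F → (69 − 32) × 5/9 = 20.56 °C = 293.71 K.
For reversible stages Q_m = Q_H·(T_m/T_H). Setting W₁ = Q_H(1 − T_m/T_H) equal to W₂ = Q_m(1 − T_C/T_m) = Q_H·(T_m − T_C)/T_H gives T_H − T_m = T_m − T_C, so T_m = (T_H + T_C)/2 = (558.71 + 293.71)/2 = 426 K.

T_m ≈ 426 K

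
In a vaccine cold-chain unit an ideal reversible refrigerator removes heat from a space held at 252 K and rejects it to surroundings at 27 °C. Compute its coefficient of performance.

COP_R ≈ 5.23

T_H = 27 °C → 27 + 273.15 = 300.15 K.
COP_R = T_C/(T_H − T_C) = 252.00/(300.15 − 252.00) = 5.23.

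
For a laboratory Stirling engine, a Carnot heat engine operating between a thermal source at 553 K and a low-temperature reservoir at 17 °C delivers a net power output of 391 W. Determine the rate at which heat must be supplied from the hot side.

T_C = 17 °C → 17 + 273.15 = 290.15 K.
The Carnot efficiency is η = 1 − T_C/T_H = 1 − 290.15/553.00 = 0.4753.
Q_H = W/η = 391/0.4753 = 822.6 W.

Q̇_H ≈ 822.6 W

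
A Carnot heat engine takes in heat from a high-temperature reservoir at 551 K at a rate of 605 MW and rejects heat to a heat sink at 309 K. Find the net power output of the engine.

η_rev = 1 − T_C/T_H = 1 − 309.00/551.00 = 0.4392.
W = η·Q_H = 0.4392 × 605 = 266 MW.

Ẇ ≈ 266 MW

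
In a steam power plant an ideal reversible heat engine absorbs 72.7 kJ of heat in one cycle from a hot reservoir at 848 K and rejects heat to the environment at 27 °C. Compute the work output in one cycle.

W ≈ 47.0 kJ

T_C = 27 °C → 27 + 273.15 = 300.15 K.
The Carnot efficiency is η = 1 − T_C/T_H = 1 − 300.15/848.00 = 0.6460.
W = η·Q_H = 0.6460 × 72.7 = 47.0 kJ.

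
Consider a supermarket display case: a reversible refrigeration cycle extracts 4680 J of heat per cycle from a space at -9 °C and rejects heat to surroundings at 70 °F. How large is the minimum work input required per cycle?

W_in ≈ 533.5 J

T_H = 70 °F → (70 − 32) × 5/9 = 21.11 °C = 294.26 K.
T_C = -9 °C → -9 + 273.15 = 264.15 K.
For a reversible refrigerator, COP_R = T_C/(T_H − T_C) = 264.15/30.11 = 8.7725.
W = Q_C/COP_R = 4680/8.7725 = 533.5 J.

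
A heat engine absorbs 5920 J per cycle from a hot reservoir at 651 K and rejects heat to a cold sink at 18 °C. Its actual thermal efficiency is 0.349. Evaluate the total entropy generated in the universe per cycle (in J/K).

T_C = 18 °C → 18 + 273.15 = 291.15 K.
W = η·Q_H = 0.349 × 5920 = 2066 J, so Q_C = Q_H − W = 3854 J.
Entropy balance on the reservoirs: −Q_H/T_H = -9.094 J/K, +Q_C/T_C = 13.24 J/K.
ΔS_univ = −Q_H/T_H + Q_C/T_C = 4.14 J/K (> 0, since η = 0.349 < η_Carnot = 0.553).

ΔS_univ ≈ 4.14 J/K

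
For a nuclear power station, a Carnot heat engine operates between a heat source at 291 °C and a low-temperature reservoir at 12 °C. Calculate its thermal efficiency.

η ≈ 0.495

T_H = 291 °C → 291 + 273.15 = 564.15 K.
T_C = 12 °C → 12 + 273.15 = 285.15 K.
Since the cycle is reversible, η = 1 − T_C/T_H = 1 − 285.15/564.15 = 0.495.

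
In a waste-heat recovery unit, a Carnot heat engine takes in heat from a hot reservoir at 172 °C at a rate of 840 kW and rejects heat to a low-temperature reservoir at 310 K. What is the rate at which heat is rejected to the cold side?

T_H = 172 °C → 172 + 273.15 = 445.15 K.
The Carnot efficiency is η = 1 − T_C/T_H = 1 − 310.00/445.15 = 0.3036.
For a reversible cycle Q_C/Q_H = T_C/T_H, so Q_C = 840 × 310.00/445.15 = 585 kW.

Q̇_C ≈ 585 kW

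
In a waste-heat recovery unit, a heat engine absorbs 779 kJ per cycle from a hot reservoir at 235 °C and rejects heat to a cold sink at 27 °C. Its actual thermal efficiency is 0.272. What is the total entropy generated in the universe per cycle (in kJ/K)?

ΔS_univ ≈ 0.356 kJ/K

T_H = 235 °C → 235 + 273.15 = 508.15 K.
T_C = 27 °C → 27 + 273.15 = 300.15 K.
W = η·Q_H = 0.272 × 779 = 211.9 kJ, so Q_C = Q_H − W = 567.1 kJ.
The hot reservoir loses entropy Q_H/T_H = 779/508.15 = 1.533 kJ/K; the cold reservoir gains Q_C/T_C = 567.1/300.15 = 1.889 kJ/K.
ΔS_univ = −Q_H/T_H + Q_C/T_C = 0.356 kJ/K (> 0, since η = 0.272 < η_Carnot = 0.409).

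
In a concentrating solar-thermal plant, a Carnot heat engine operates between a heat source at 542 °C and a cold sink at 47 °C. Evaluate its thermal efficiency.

η ≈ 0.607

T_H = 542 °C → 542 + 273.15 = 815.15 K.
T_C = 47 °C → 47 + 273.15 = 320.15 K.
For a reversible engine, η = 1 − T_C/T_H = 1 − 320.15/815.15 = 0.607.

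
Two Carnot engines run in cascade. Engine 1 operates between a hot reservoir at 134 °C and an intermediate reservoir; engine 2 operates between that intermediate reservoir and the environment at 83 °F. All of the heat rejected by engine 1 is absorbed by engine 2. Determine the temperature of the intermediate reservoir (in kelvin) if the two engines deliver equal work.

T_m ≈ 354 K

T_H = 134 °C → 134 + 273.15 = 407.15 K.
T_C = 83 °F → (83 − 32) × 5/9 = 28.33 °C = 301.48 K.
For reversible stages Q_m = Q_H·(T_m/T_H). Setting W₁ = Q_H(1 − T_m/T_H) equal to W₂ = Q_m(1 − T_C/T_m) = Q_H·(T_m − T_C)/T_H gives T_H − T_m = T_m − T_C, so T_m = (T_H + T_C)/2 = (407.15 + 301.48)/2 = 354 K.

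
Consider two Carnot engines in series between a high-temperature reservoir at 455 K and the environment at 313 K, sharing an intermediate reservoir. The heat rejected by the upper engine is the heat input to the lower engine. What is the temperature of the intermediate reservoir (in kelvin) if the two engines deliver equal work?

T_m ≈ 384 K

For reversible stages Q_m = Q_H·(T_m/T_H). Setting W₁ = Q_H(1 − T_m/T_H) equal to W₂ = Q_m(1 − T_C/T_m) = Q_H·(T_m − T_C)/T_H gives T_H − T_m = T_m − T_C, so T_m = (T_H + T_C)/2 = (455.00 + 313.00)/2 = 384 K.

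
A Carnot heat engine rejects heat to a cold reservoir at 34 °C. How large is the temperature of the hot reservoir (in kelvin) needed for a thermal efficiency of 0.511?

T_H ≈ 628 K

T_C = 34 °C → 34 + 273.15 = 307.15 K.
From η = 1 − T_C/T_H, solving for T_H gives T_H = T_C/(1 − η) = 307.15/(1 − 0.511) = 628 K.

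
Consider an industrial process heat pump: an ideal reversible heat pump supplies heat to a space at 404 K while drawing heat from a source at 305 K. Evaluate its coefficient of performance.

Reversible heating COP: COP_HP = T_H/(T_H − T_C) = 404.00/(404.00 − 305.00) = 4.08.

COP_HP ≈ 4.08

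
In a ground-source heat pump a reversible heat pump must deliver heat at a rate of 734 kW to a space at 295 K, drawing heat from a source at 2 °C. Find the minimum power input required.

Ẇ_in ≈ 49.39 kW

T_C = 2 °C → 2 + 273.15 = 275.15 K.
The Carnot heat-pump COP is COP_HP = T_H/(T_H − T_C) = 295.00/19.85 = 14.8615.
W = Q_H/COP_HP = 734/14.8615 = 49.39 kW.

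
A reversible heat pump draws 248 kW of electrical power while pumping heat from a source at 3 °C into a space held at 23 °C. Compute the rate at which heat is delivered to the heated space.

Q̇_H ≈ 3670 kW

T_H = 23 °C → 23 + 273.15 = 296.15 K.
T_C = 3 °C → 3 + 273.15 = 276.15 K.
COP_HP = T_H/(T_H − T_C) = 296.15/20.00 = 14.8075.
Q_H = COP_HP · W = 14.8075 × 248 = 3670 kW.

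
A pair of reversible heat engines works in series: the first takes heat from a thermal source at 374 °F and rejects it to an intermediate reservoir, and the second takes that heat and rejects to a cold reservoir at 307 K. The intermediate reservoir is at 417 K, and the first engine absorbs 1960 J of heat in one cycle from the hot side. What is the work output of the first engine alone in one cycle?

T_H = 374 °F → (374 − 32) × 5/9 = 190.00 °C = 463.15 K.
First-stage efficiency η₁ = 1 − T_m/T_H = 1 − 417.00/463.15 = 0.0996.
W₁ = η₁·Q_H = 0.0996 × 1960 = 195 J.

W₁ ≈ 195 J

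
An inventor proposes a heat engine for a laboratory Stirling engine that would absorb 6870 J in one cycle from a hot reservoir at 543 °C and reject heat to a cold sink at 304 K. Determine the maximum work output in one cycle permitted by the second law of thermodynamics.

T_H = 543 °C → 543 + 273.15 = 816.15 K.
The second-law ceiling is the Carnot efficiency, η_max = 1 − T_C/T_H = 1 − 304.00/816.15 = 0.6275.
W_max = η_max · Q_H = 0.6275 × 6870 = 4311 J.

W_max ≈ 4311 J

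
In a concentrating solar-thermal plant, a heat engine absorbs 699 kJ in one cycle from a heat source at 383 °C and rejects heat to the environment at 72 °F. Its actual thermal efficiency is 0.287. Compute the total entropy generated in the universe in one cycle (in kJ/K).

ΔS_univ ≈ 0.622 kJ/K

T_H = 383 °C → 383 + 273.15 = 656.15 K.
T_C = 72 °F → (72 − 32) × 5/9 = 22.22 °C = 295.37 K.
W = η·Q_H = 0.287 × 699 = 200.6 kJ, so Q_C = Q_H − W = 498.4 kJ.
The hot reservoir loses entropy Q_H/T_H = 699/656.15 = 1.065 kJ/K; the cold reservoir gains Q_C/T_C = 498.4/295.37 = 1.687 kJ/K.
ΔS_univ = −Q_H/T_H + Q_C/T_C = 0.622 kJ/K (> 0, since η = 0.287 < η_Carnot = 0.550).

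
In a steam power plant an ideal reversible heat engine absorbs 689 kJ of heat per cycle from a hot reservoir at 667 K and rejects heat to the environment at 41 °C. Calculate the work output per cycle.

W ≈ 364.5 kJ

T_C = 41 °C → 41 + 273.15 = 314.15 K.
η_rev = 1 − T_C/T_H = 1 − 314.15/667.00 = 0.5290.
W = η·Q_H = 0.5290 × 689 = 364.5 kJ.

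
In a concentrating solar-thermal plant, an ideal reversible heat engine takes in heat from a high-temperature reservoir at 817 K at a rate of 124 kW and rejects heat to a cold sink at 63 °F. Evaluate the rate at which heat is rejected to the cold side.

T_C = 63 °F → (63 − 32) × 5/9 = 17.22 °C = 290.37 K.
Since the cycle is reversible, η = 1 − T_C/T_H = 1 − 290.37/817.00 = 0.6446.
For a reversible cycle Q_C/Q_H = T_C/T_H, so Q_C = 124 × 290.37/817.00 = 44.1 kW.

Q̇_C ≈ 44.1 kW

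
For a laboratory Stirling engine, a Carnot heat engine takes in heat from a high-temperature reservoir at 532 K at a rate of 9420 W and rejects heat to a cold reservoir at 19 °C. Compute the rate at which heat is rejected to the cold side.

Q̇_C ≈ 5173 W

T_C = 19 °C → 19 + 273.15 = 292.15 K.
The Carnot efficiency is η = 1 − T_C/T_H = 1 − 292.15/532.00 = 0.4508.
For a reversible cycle Q_C/Q_H = T_C/T_H, so Q_C = 9420 × 292.15/532.00 = 5173 W.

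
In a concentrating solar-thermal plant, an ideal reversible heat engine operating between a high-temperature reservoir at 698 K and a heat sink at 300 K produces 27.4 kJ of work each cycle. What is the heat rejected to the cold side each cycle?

Carnot efficiency: η = 1 − T_C/T_H = 1 − 300.00/698.00 = 0.5702.
Since Q_C/Q_H = T_C/T_H and Q_H = W/η, Q_C = W·T_C/(T_H − T_C) = 27.4 × 300.00/398.00 = 20.7 kJ.

Q_C ≈ 20.7 kJ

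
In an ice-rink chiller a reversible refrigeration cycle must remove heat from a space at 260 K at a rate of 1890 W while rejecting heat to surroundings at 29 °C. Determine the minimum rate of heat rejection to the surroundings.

Q̇_H ≈ 2200 W

T_H = 29 °C → 29 + 273.15 = 302.15 K.
For a reversible cycle Q_H/Q_C = T_H/T_C, so Q_H = Q_C·T_H/T_C = 1890 × 302.15/260.00 = 2200 W.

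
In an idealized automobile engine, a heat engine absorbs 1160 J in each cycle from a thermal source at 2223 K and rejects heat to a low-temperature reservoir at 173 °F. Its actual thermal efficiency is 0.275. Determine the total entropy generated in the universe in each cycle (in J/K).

T_C = 173 °F → (173 − 32) × 5/9 = 78.33 °C = 351.48 K.
W = η·Q_H = 0.275 × 1160 = 319.0 J, so Q_C = Q_H − W = 841.0 J.
Reservoir entropy changes: ΔS_H = −Q_H/T_H = −1160/2223.00 = -0.5218 J/K and ΔS_C = +Q_C/T_C = 841.0/351.48 = 2.393 J/K.
ΔS_univ = −Q_H/T_H + Q_C/T_C = 1.87 J/K (> 0, since η = 0.275 < η_Carnot = 0.842).

ΔS_univ ≈ 1.87 J/K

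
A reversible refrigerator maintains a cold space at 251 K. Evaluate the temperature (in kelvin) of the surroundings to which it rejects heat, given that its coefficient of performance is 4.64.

T_H ≈ 305.1 K

COP_R = T_C/(T_H − T_C) ⇒ T_H = T_C·(1 + 1/COP_R) = 251.00 × (1 + 1/4.64) = 305.1 K.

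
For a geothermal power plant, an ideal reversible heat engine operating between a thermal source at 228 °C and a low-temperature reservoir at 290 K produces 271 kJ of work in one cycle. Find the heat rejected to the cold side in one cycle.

T_H = 228 °C → 228 + 273.15 = 501.15 K.
For a reversible engine, η = 1 − T_C/T_H = 1 − 290.00/501.15 = 0.4213.
Since Q_C/Q_H = T_C/T_H and Q_H = W/η, Q_C = W·T_C/(T_H − T_C) = 271 × 290.00/211.15 = 372 kJ.

Q_C ≈ 372 kJ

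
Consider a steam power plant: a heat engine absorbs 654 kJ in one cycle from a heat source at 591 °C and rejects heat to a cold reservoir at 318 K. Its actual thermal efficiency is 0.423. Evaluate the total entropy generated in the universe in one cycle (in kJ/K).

T_H = 591 °C → 591 + 273.15 = 864.15 K.
W = η·Q_H = 0.423 × 654 = 276.6 kJ, so Q_C = Q_H − W = 377.4 kJ.
Entropy balance on the reservoirs: −Q_H/T_H = -0.7568 kJ/K, +Q_C/T_C = 1.187 kJ/K.
ΔS_univ = −Q_H/T_H + Q_C/T_C = 0.430 kJ/K (> 0, since η = 0.423 < η_Carnot = 0.632).

ΔS_univ ≈ 0.430 kJ/K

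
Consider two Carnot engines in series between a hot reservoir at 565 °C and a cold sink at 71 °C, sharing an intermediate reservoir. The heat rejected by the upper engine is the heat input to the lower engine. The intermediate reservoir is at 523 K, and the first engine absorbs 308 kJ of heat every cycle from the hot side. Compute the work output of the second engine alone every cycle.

T_H = 565 °C → 565 + 273.15 = 838.15 K.
T_C = 71 °C → 71 + 273.15 = 344.15 K.
Heat entering the second stage: Q_m = Q_H·(T_m/T_H) = 308 × 523.00/838.15 = 192 kJ.
Second-stage efficiency η₂ = 1 − T_C/T_m = 1 − 344.15/523.00 = 0.3420, so W₂ = η₂·Q_m = 65.7 kJ.

W₂ ≈ 65.7 kJ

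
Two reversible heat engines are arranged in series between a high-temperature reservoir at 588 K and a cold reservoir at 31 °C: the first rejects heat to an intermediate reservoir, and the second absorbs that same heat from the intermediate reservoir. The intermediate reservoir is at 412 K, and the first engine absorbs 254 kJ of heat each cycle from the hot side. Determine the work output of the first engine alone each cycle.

W₁ ≈ 76.0 kJ

T_C = 31 °C → 31 + 273.15 = 304.15 K.
First-stage efficiency η₁ = 1 − T_m/T_H = 1 − 412.00/588.00 = 0.2993.
W₁ = η₁·Q_H = 0.2993 × 254 = 76.0 kJ.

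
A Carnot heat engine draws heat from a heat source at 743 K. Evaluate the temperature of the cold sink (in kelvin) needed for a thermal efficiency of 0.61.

From η = 1 − T_C/T_H, T_C = T_H·(1 − η) = 743.00 × (1 − 0.61) = 290 K.

T_C ≈ 290 K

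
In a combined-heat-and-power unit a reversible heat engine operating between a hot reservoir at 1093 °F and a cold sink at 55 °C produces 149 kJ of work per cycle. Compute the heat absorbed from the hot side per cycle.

Q_H ≈ 240.5 kJ

T_H = 1093 °F → (1093 − 32) × 5/9 = 589.44 °C = 862.59 K.
T_C = 55 °C → 55 + 273.15 = 328.15 K.
The Carnot efficiency is η = 1 − T_C/T_H = 1 − 328.15/862.59 = 0.6196.
Q_H = W/η = 149/0.6196 = 240.5 kJ.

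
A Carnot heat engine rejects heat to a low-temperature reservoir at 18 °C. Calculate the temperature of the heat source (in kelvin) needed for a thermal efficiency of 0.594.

T_H ≈ 717 K

T_C = 18 °C → 18 + 273.15 = 291.15 K.
From η = 1 − T_C/T_H, solving for T_H gives T_H = T_C/(1 − η) = 291.15/(1 − 0.594) = 717 K.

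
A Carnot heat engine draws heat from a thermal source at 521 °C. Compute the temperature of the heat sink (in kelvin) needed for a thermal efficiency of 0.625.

T_C ≈ 298 K

T_H = 521 °C → 521 + 273.15 = 794.15 K.
From η = 1 − T_C/T_H, T_C = T_H·(1 − η) = 794.15 × (1 − 0.625) = 298 K.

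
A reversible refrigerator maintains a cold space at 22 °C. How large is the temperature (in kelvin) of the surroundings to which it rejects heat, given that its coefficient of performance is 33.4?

T_H ≈ 304.0 K

T_C = 22 °C → 22 + 273.15 = 295.15 K.
COP_R = T_C/(T_H − T_C) ⇒ T_H = T_C·(1 + 1/COP_R) = 295.15 × (1 + 1/33.4) = 304.0 K.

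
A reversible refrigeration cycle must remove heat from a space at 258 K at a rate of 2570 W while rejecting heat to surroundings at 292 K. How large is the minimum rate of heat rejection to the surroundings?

For a reversible cycle Q_H/Q_C = T_H/T_C, so Q_H = Q_C·T_H/T_C = 2570 × 292.00/258.00 = 2910 W.

Q̇_H ≈ 2910 W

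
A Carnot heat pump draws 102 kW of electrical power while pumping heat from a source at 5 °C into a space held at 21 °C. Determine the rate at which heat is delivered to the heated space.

T_H = 21 °C → 21 + 273.15 = 294.15 K.
T_C = 5 °C → 5 + 273.15 = 278.15 K.
Reversible heating COP: COP_HP = T_H/(T_H − T_C) = 294.15/16.00 = 18.3844.
Q_H = COP_HP · W = 18.3844 × 102 = 1880 kW.

Q̇_H ≈ 1880 kW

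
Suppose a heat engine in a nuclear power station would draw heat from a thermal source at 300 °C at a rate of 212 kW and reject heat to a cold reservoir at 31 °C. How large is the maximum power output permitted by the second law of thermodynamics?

T_H = 300 °C → 300 + 273.15 = 573.15 K.
T_C = 31 °C → 31 + 273.15 = 304.15 K.
The upper bound on efficiency is η_max = 1 − T_C/T_H = 1 − 304.15/573.15 = 0.4693.
W_max = η_max · Q_H = 0.4693 × 212 = 99.50 kW.

Ẇ_max ≈ 99.50 kW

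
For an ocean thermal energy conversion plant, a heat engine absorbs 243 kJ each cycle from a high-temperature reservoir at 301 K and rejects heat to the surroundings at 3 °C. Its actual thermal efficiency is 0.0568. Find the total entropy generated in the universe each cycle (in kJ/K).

ΔS_univ ≈ 0.02267 kJ/K

T_C = 3 °C → 3 + 273.15 = 276.15 K.
W = η·Q_H = 0.0568 × 243 = 13.80 kJ, so Q_C = Q_H − W = 229.2 kJ.
Entropy balance on the reservoirs: −Q_H/T_H = -0.8073 kJ/K, +Q_C/T_C = 0.8300 kJ/K.
ΔS_univ = −Q_H/T_H + Q_C/T_C = 0.02267 kJ/K (> 0, since η = 0.0568 < η_Carnot = 0.083).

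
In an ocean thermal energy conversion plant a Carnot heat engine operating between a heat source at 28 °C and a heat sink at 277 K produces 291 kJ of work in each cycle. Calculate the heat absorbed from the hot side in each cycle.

Q_H ≈ 3630 kJ

T_H = 28 °C → 28 + 273.15 = 301.15 K.
Since the cycle is reversible, η = 1 − T_C/T_H = 1 − 277.00/301.15 = 0.0802.
Q_H = W/η = 291/0.0802 = 3630 kJ.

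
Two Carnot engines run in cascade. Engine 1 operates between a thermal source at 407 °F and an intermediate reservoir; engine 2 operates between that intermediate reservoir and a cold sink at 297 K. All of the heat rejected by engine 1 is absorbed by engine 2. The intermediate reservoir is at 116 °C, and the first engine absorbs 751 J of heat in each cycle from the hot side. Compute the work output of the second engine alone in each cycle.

T_H = 407 °F → (407 − 32) × 5/9 = 208.33 °C = 481.48 K.
T_m = 116 °C → 116 + 273.15 = 389.15 K.
Heat entering the second stage: Q_m = Q_H·(T_m/T_H) = 751 × 389.15/481.48 = 607 J.
Second-stage efficiency η₂ = 1 − T_C/T_m = 1 − 297.00/389.15 = 0.2368, so W₂ = η₂·Q_m = 144 J.

W₂ ≈ 144 J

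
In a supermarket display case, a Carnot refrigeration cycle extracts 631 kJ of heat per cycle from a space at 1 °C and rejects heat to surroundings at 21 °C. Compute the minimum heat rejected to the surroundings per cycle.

Q_H ≈ 677.0 kJ

T_H = 21 °C → 21 + 273.15 = 294.15 K.
T_C = 1 °C → 1 + 273.15 = 274.15 K.
For a reversible cycle Q_H/Q_C = T_H/T_C, so Q_H = Q_C·T_H/T_C = 631 × 294.15/274.15 = 677.0 kJ.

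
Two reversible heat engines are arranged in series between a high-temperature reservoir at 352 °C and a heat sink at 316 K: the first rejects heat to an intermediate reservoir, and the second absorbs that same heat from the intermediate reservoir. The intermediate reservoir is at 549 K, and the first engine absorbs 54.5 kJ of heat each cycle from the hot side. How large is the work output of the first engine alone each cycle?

T_H = 352 °C → 352 + 273.15 = 625.15 K.
First-stage efficiency η₁ = 1 − T_m/T_H = 1 − 549.00/625.15 = 0.1218.
W₁ = η₁·Q_H = 0.1218 × 54.5 = 6.64 kJ.

W₁ ≈ 6.64 kJ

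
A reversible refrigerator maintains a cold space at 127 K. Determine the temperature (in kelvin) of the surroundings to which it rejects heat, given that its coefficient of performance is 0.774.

COP_R = T_C/(T_H − T_C) ⇒ T_H = T_C·(1 + 1/COP_R) = 127.00 × (1 + 1/0.774) = 291.1 K.

T_H ≈ 291.1 K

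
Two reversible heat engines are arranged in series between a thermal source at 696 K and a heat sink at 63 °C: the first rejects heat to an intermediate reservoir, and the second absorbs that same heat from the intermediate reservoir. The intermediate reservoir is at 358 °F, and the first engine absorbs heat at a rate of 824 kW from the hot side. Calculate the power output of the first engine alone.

Ẇ₁ ≈ 286.2 kW

T_C = 63 °C → 63 + 273.15 = 336.15 K.
T_m = 358 °F → (358 − 32) × 5/9 = 181.11 °C = 454.26 K.
First-stage efficiency η₁ = 1 − T_m/T_H = 1 − 454.26/696.00 = 0.3473.
W₁ = η₁·Q_H = 0.3473 × 824 = 286.2 kW.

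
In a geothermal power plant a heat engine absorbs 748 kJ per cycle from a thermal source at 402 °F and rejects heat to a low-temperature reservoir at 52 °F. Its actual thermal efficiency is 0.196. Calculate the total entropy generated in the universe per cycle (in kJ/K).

ΔS_univ ≈ 0.553 kJ/K

T_H = 402 °F → (402 − 32) × 5/9 = 205.56 °C = 478.71 K.
T_C = 52 °F → (52 − 32) × 5/9 = 11.11 °C = 284.26 K.
W = η·Q_H = 0.196 × 748 = 146.6 kJ, so Q_C = Q_H − W = 601.4 kJ.
Entropy balance on the reservoirs: −Q_H/T_H = -1.563 kJ/K, +Q_C/T_C = 2.116 kJ/K.
ΔS_univ = −Q_H/T_H + Q_C/T_C = 0.553 kJ/K (> 0, since η = 0.196 < η_Carnot = 0.406).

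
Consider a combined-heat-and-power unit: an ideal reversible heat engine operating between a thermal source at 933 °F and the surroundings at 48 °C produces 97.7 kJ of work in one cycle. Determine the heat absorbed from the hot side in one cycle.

Q_H ≈ 167.0 kJ

T_H = 933 °F → (933 − 32) × 5/9 = 500.56 °C = 773.71 K.
T_C = 48 °C → 48 + 273.15 = 321.15 K.
Carnot efficiency: η = 1 − T_C/T_H = 1 − 321.15/773.71 = 0.5849.
Q_H = W/η = 97.7/0.5849 = 167.0 kJ.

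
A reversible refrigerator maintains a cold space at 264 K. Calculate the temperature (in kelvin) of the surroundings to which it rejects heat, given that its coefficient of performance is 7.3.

COP_R = T_C/(T_H − T_C) ⇒ T_H = T_C·(1 + 1/COP_R) = 264.00 × (1 + 1/7.3) = 300 K.

T_H ≈ 300 K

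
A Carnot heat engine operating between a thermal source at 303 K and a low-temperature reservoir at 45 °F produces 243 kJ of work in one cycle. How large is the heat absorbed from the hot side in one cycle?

T_C = 45 °F → (45 − 32) × 5/9 = 7.22 °C = 280.37 K.
The Carnot efficiency is η = 1 − T_C/T_H = 1 − 280.37/303.00 = 0.0747.
Q_H = W/η = 243/0.0747 = 3254 kJ.

Q_H ≈ 3254 kJ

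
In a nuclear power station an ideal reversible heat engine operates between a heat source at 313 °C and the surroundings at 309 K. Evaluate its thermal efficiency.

T_H = 313 °C → 313 + 273.15 = 586.15 K.
Carnot efficiency: η = 1 − T_C/T_H = 1 − 309.00/586.15 = 0.473.

η ≈ 0.473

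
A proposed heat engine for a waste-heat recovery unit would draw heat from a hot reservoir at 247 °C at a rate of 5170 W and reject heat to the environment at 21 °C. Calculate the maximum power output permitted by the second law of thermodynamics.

Ẇ_max ≈ 2246 W

T_H = 247 °C → 247 + 273.15 = 520.15 K.
T_C = 21 °C → 21 + 273.15 = 294.15 K.
No engine can exceed the Carnot limit: η_max = 1 − T_C/T_H = 1 − 294.15/520.15 = 0.4345.
W_max = η_max · Q_H = 0.4345 × 5170 = 2246 W.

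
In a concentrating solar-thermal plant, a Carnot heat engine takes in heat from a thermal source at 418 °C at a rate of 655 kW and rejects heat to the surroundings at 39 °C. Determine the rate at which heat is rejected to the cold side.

Q̇_C ≈ 296 kW

T_H = 418 °C → 418 + 273.15 = 691.15 K.
T_C = 39 °C → 39 + 273.15 = 312.15 K.
η_rev = 1 − T_C/T_H = 1 − 312.15/691.15 = 0.5484.
For a reversible cycle Q_C/Q_H = T_C/T_H, so Q_C = 655 × 312.15/691.15 = 296 kW.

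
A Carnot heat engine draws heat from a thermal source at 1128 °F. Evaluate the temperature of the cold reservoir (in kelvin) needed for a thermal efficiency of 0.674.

T_C ≈ 287.5 K

T_H = 1128 °F → (1128 − 32) × 5/9 = 608.89 °C = 882.04 K.
From η = 1 − T_C/T_H, T_C = T_H·(1 − η) = 882.04 × (1 − 0.674) = 287.5 K.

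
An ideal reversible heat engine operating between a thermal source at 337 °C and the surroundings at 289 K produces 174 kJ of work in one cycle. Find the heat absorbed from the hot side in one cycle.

T_H = 337 °C → 337 + 273.15 = 610.15 K.
The Carnot efficiency is η = 1 − T_C/T_H = 1 − 289.00/610.15 = 0.5263.
Q_H = W/η = 174/0.5263 = 331 kJ.

Q_H ≈ 331 kJ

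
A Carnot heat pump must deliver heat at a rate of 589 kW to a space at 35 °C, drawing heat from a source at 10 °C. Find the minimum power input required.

T_H = 35 °C → 35 + 273.15 = 308.15 K.
T_C = 10 °C → 10 + 273.15 = 283.15 K.
For a reversible heat pump, COP_HP = T_H/(T_H − T_C) = 308.15/25.00 = 12.3260.
W = Q_H/COP_HP = 589/12.3260 = 47.79 kW.

Ẇ_in ≈ 47.79 kW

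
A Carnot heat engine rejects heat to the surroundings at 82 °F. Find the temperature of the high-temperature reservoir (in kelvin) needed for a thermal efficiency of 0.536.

T_C = 82 °F → (82 − 32) × 5/9 = 27.78 °C = 300.93 K.
From η = 1 − T_C/T_H, solving for T_H gives T_H = T_C/(1 − η) = 300.93/(1 − 0.536) = 648.6 K.

T_H ≈ 648.6 K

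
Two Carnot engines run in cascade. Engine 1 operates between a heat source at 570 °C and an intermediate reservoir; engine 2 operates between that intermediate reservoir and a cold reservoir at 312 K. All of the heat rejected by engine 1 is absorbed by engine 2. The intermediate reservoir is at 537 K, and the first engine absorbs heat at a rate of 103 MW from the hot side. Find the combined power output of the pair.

Ẇ_total ≈ 64.89 MW

T_H = 570 °C → 570 + 273.15 = 843.15 K.
Two reversible stages in series are equivalent to a single Carnot engine between T_H and T_C, so η_total = 1 − T_C/T_H = 1 − 312.00/843.15 = 0.6300.
W_total = η_total · Q_H = 0.6300 × 103 = 64.89 MW.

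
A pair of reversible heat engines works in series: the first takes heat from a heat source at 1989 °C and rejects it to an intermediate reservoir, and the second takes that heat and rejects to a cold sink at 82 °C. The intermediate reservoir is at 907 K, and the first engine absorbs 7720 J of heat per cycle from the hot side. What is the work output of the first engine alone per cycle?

T_H = 1989 °C → 1989 + 273.15 = 2262.15 K.
T_C = 82 °C → 82 + 273.15 = 355.15 K.
First-stage efficiency η₁ = 1 − T_m/T_H = 1 − 907.00/2262.15 = 0.5991.
W₁ = η₁·Q_H = 0.5991 × 7720 = 4620 J.

W₁ ≈ 4620 J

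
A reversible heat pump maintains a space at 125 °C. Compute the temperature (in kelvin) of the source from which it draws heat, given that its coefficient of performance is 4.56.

T_H = 125 °C → 125 + 273.15 = 398.15 K.
COP_HP = T_H/(T_H − T_C) ⇒ T_C = T_H·(COP_HP − 1)/COP_HP = 398.15 × (4.56 − 1)/4.56 = 310.8 K.

T_C ≈ 310.8 K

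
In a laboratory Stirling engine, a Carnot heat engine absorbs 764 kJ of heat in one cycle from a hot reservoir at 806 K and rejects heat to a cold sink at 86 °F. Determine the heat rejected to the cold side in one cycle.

Q_C ≈ 287.4 kJ

T_C = 86 °F → (86 − 32) × 5/9 = 30.00 °C = 303.15 K.
η_rev = 1 − T_C/T_H = 1 − 303.15/806.00 = 0.6239.
For a reversible cycle Q_C/Q_H = T_C/T_H, so Q_C = 764 × 303.15/806.00 = 287.4 kJ.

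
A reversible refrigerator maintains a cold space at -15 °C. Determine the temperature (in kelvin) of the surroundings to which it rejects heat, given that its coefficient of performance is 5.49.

T_H ≈ 305 K

T_C = -15 °C → -15 + 273.15 = 258.15 K.
COP_R = T_C/(T_H − T_C) ⇒ T_H = T_C·(1 + 1/COP_R) = 258.15 × (1 + 1/5.49) = 305 K.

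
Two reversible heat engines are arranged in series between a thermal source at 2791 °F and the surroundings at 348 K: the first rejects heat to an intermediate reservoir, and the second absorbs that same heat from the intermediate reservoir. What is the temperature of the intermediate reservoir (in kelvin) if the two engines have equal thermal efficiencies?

T_m ≈ 793 K

T_H = 2791 °F → (2791 − 32) × 5/9 = 1532.78 °C = 1805.93 K.
Equal efficiencies require 1 − T_m/T_H = 1 − T_C/T_m, i.e. T_m/T_H = T_C/T_m, so T_m = √(T_H·T_C) = √(1805.93 × 348.00) = 793 K.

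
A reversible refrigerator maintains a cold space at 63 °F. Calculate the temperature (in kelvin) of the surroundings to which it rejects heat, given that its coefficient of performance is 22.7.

T_C = 63 °F → (63 − 32) × 5/9 = 17.22 °C = 290.37 K.
COP_R = T_C/(T_H − T_C) ⇒ T_H = T_C·(1 + 1/COP_R) = 290.37 × (1 + 1/22.7) = 303.2 K.

T_H ≈ 303.2 K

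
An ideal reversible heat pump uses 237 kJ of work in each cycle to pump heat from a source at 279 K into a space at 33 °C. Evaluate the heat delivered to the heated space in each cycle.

T_H = 33 °C → 33 + 273.15 = 306.15 K.
Reversible heating COP: COP_HP = T_H/(T_H − T_C) = 306.15/27.15 = 11.2762.
Q_H = COP_HP · W = 11.2762 × 237 = 2670 kJ.

Q_H ≈ 2670 kJ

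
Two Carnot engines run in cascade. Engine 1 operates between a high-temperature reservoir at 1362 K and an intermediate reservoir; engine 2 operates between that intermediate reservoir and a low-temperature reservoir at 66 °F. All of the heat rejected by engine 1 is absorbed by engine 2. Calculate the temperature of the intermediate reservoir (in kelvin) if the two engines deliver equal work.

T_C = 66 °F → (66 − 32) × 5/9 = 18.89 °C = 292.04 K.
For reversible stages Q_m = Q_H·(T_m/T_H). Setting W₁ = Q_H(1 − T_m/T_H) equal to W₂ = Q_m(1 − T_C/T_m) = Q_H·(T_m − T_C)/T_H gives T_H − T_m = T_m − T_C, so T_m = (T_H + T_C)/2 = (1362.00 + 292.04)/2 = 827.0 K.

T_m ≈ 827.0 K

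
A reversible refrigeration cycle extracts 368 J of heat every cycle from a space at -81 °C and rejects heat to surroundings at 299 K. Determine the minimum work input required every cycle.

T_C = -81 °C → -81 + 273.15 = 192.15 K.
COP_R = T_C/(T_H − T_C) = 192.15/106.85 = 1.7983.
W = Q_C/COP_R = 368/1.7983 = 204.6 J.

W_in ≈ 204.6 J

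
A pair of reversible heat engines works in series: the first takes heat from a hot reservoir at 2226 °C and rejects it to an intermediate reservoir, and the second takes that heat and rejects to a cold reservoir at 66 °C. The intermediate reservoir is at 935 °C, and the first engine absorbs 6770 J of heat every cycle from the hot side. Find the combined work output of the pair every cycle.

W_total ≈ 5850 J

T_H = 2226 °C → 2226 + 273.15 = 2499.15 K.
T_C = 66 °C → 66 + 273.15 = 339.15 K.
Two reversible stages in series are equivalent to a single Carnot engine between T_H and T_C, so η_total = 1 − T_C/T_H = 1 − 339.15/2499.15 = 0.8643.
W_total = η_total · Q_H = 0.8643 × 6770 = 5850 J.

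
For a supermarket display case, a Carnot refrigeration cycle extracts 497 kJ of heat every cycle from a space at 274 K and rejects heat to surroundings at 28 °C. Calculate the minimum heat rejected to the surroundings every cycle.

Q_H ≈ 546.2 kJ

T_H = 28 °C → 28 + 273.15 = 301.15 K.
For a reversible cycle Q_H/Q_C = T_H/T_C, so Q_H = Q_C·T_H/T_C = 497 × 301.15/274.00 = 546.2 kJ.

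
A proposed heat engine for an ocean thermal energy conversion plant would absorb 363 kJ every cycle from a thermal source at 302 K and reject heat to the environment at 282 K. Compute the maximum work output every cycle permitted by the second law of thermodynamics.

W_max ≈ 24.0 kJ

The upper bound on efficiency is η_max = 1 − T_C/T_H = 1 − 282.00/302.00 = 0.0662.
W_max = η_max · Q_H = 0.0662 × 363 = 24.0 kJ.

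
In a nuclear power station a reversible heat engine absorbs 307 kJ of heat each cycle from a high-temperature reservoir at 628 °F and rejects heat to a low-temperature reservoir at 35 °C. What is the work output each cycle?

T_H = 628 °F → (628 − 32) × 5/9 = 331.11 °C = 604.26 K.
T_C = 35 °C → 35 + 273.15 = 308.15 K.
The Carnot efficiency is η = 1 − T_C/T_H = 1 − 308.15/604.26 = 0.4900.
W = η·Q_H = 0.4900 × 307 = 150 kJ.

W ≈ 150 kJ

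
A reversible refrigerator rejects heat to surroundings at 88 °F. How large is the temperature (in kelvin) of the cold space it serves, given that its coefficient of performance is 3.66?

T_C ≈ 239 K

T_H = 88 °F → (88 − 32) × 5/9 = 31.11 °C = 304.26 K.
COP_R = T_C/(T_H − T_C) ⇒ T_C = T_H·COP_R/(1 + COP_R) = 304.26 × 3.66/(1 + 3.66) = 239 K.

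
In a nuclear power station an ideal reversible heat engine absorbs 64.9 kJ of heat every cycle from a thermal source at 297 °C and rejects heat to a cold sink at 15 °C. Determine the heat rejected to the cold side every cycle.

Q_C ≈ 32.80 kJ

T_H = 297 °C → 297 + 273.15 = 570.15 K.
T_C = 15 °C → 15 + 273.15 = 288.15 K.
Since the cycle is reversible, η = 1 − T_C/T_H = 1 − 288.15/570.15 = 0.4946.
For a reversible cycle Q_C/Q_H = T_C/T_H, so Q_C = 64.9 × 288.15/570.15 = 32.80 kJ.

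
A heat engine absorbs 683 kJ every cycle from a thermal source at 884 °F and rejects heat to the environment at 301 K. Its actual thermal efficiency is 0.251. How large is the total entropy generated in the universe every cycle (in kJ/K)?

ΔS_univ ≈ 0.785 kJ/K

T_H = 884 °F → (884 − 32) × 5/9 = 473.33 °C = 746.48 K.
W = η·Q_H = 0.251 × 683 = 171.4 kJ, so Q_C = Q_H − W = 511.6 kJ.
Reservoir entropy changes: ΔS_H = −Q_H/T_H = −683/746.48 = -0.9150 kJ/K and ΔS_C = +Q_C/T_C = 511.6/301.00 = 1.700 kJ/K.
ΔS_univ = −Q_H/T_H + Q_C/T_C = 0.785 kJ/K (> 0, since η = 0.251 < η_Carnot = 0.597).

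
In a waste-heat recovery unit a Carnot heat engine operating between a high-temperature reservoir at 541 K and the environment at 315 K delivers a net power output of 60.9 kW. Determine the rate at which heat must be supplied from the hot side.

Q̇_H ≈ 146 kW

η_rev = 1 − T_C/T_H = 1 − 315.00/541.00 = 0.4177.
Q_H = W/η = 60.9/0.4177 = 146 kW.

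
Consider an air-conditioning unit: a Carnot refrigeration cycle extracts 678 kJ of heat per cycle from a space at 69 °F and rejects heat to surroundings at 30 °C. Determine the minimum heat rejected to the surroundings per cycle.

T_H = 30 °C → 30 + 273.15 = 303.15 K.
T_C = 69 °F → (69 − 32) × 5/9 = 20.56 °C = 293.71 K.
For a reversible cycle Q_H/Q_C = T_H/T_C, so Q_H = Q_C·T_H/T_C = 678 × 303.15/293.71 = 699.8 kJ.

Q_H ≈ 699.8 kJ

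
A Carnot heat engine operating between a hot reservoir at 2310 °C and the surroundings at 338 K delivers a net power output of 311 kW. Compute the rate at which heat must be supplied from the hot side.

T_H = 2310 °C → 2310 + 273.15 = 2583.15 K.
Since the cycle is reversible, η = 1 − T_C/T_H = 1 − 338.00/2583.15 = 0.8692.
Q_H = W/η = 311/0.8692 = 358 kW.

Q̇_H ≈ 358 kW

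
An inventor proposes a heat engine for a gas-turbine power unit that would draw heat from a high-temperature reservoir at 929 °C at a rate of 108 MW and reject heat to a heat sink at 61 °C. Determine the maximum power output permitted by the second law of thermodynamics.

T_H = 929 °C → 929 + 273.15 = 1202.15 K.
T_C = 61 °C → 61 + 273.15 = 334.15 K.
By the Carnot theorem, η_max = 1 − T_C/T_H = 1 − 334.15/1202.15 = 0.7220.
W_max = η_max · Q_H = 0.7220 × 108 = 77.98 MW.

Ẇ_max ≈ 77.98 MW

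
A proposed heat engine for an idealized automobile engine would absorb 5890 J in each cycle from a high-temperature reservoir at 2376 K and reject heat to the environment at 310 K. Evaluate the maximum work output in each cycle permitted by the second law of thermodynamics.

The second-law ceiling is the Carnot efficiency, η_max = 1 − T_C/T_H = 1 − 310.00/2376.00 = 0.8695.
W_max = η_max · Q_H = 0.8695 × 5890 = 5120 J.

W_max ≈ 5120 J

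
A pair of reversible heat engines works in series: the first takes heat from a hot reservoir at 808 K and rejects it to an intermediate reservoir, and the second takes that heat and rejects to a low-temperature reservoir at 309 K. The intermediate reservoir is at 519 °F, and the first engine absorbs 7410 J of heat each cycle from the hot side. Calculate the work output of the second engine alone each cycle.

W₂ ≈ 2150 J

T_m = 519 °F → (519 − 32) × 5/9 = 270.56 °C = 543.71 K.
Heat entering the second stage: Q_m = Q_H·(T_m/T_H) = 7410 × 543.71/808.00 = 4990 J.
Second-stage efficiency η₂ = 1 − T_C/T_m = 1 − 309.00/543.71 = 0.4317, so W₂ = η₂·Q_m = 2150 J.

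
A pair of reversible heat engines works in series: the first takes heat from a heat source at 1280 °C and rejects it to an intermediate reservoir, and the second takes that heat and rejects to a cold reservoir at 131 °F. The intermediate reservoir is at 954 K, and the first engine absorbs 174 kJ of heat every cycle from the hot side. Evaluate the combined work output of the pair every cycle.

T_H = 1280 °C → 1280 + 273.15 = 1553.15 K.
T_C = 131 °F → (131 − 32) × 5/9 = 55.00 °C = 328.15 K.
Two reversible stages in series are equivalent to a single Carnot engine between T_H and T_C, so η_total = 1 − T_C/T_H = 1 − 328.15/1553.15 = 0.7887.
W_total = η_total · Q_H = 0.7887 × 174 = 137 kJ.

W_total ≈ 137 kJ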